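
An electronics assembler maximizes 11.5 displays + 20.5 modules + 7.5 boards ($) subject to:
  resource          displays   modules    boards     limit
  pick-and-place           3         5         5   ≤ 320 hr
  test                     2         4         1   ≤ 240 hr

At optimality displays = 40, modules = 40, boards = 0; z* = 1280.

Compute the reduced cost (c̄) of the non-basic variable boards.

-7

At the optimum: pick-and-place uses 320 of 320 (binding); test uses 240 of 240 (binding).
From A_Bᵀ y = c: 3·y_pick-and-place + 2·y_test = 11.5; 5·y_pick-and-place + 4·y_test = 20.5.
This yields shadow prices y_pick-and-place = 2.5, y_test = 2.
Reduced cost of boards: c₃ − yᵀa₃ = 7.5 − (2.5·5 + 2·1) = 7.5 − 14.5 = -7.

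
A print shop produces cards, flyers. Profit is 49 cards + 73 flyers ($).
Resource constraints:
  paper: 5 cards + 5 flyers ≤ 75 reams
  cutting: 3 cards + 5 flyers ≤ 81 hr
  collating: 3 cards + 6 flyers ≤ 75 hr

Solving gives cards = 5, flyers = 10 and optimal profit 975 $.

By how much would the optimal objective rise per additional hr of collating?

8

Check each constraint at x*: paper 75/75 (tight); cutting 65/81 (slack 16); collating 75/75 (tight).
Since cutting is not tight, its dual is 0.
Dual feasibility on the basic columns requires 5·y_paper + 3·y_collating = 49, 5·y_paper + 6·y_collating = 73.
Solving: y_paper = 5, y_collating = 8.
Shadow price of collating = 8.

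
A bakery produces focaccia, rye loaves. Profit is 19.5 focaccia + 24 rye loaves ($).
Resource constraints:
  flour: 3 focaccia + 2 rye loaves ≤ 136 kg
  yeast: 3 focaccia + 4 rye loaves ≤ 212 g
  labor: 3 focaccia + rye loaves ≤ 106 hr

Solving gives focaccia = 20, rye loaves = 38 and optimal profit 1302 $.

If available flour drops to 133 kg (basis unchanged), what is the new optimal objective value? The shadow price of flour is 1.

Δb = -3, so new z* = 1302 + (1)·(-3) = 1302 − 3 = 1299.

1299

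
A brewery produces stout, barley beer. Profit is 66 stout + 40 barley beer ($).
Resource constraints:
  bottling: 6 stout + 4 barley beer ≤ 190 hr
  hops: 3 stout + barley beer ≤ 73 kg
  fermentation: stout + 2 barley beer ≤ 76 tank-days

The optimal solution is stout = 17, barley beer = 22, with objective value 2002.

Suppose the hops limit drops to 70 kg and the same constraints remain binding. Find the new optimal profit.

1990

Check each constraint at x*: bottling 190/190 (tight); hops 73/73 (tight); fermentation 61/76 (slack 15).
Slack constraints have shadow price 0 (complementary slackness).
From A_Bᵀ y = c: 6·y_bottling + 3·y_hops = 66; 4·y_bottling + 1·y_hops = 40.
This yields shadow prices y_bottling = 9, y_hops = 4.
Δz = y_hops·Δb = 4 × (-3) = -12, so new z* = 2002 − 12 = 1990.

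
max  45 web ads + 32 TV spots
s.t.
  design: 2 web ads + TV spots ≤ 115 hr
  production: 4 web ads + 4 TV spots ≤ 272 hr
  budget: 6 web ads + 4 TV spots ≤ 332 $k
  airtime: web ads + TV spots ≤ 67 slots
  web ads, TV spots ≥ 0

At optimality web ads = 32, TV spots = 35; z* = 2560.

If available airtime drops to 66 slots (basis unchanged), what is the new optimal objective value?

2554

Binding: budget and airtime. Non-binding: design (16 unused), production (4 unused).
Since design, production are not tight, their duals are 0.
The binding rows give the dual system: 6·y_budget + 1·y_airtime = 45 and 4·y_budget + 1·y_airtime = 32.
→ y_budget = 6.5 and y_airtime = 6.
Δz = y_airtime·Δb = 6 × (-1) = -6, so new z* = 2560 − 6 = 2554.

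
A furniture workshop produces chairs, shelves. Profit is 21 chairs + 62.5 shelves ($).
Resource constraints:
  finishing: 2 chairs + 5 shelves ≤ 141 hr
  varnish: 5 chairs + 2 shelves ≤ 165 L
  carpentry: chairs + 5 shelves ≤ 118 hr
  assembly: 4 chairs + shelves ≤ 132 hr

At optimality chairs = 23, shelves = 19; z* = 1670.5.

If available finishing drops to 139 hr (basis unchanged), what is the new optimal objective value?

1653.5

At the optimum: finishing uses 141 of 141 (binding); varnish uses 153 of 165 (slack = 12); carpentry uses 118 of 118 (binding); assembly uses 111 of 132 (slack = 21).
Since varnish, assembly are not tight, their duals are 0.
Dual feasibility on the basic columns requires 2·y_finishing + 1·y_carpentry = 21, 5·y_finishing + 5·y_carpentry = 62.5.
→ y_finishing = 8.5 and y_carpentry = 4.
Δz = y_finishing·Δb = 8.5 × (-2) = -17, so new z* = 1670.5 − 17 = 1653.5.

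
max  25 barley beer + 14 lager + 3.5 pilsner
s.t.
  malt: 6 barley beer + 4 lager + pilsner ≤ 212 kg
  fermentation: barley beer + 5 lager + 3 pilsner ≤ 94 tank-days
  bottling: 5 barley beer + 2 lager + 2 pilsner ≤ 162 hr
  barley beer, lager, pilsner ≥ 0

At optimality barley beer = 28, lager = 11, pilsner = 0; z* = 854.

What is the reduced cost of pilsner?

Binding: malt and bottling. Non-binding: fermentation (11 unused).
Slack constraints have shadow price 0 (complementary slackness).
From A_Bᵀ y = c: 6·y_malt + 5·y_bottling = 25; 4·y_malt + 2·y_bottling = 14.
Solving: y_malt = 2.5, y_bottling = 2.
Reduced cost of pilsner: c₃ − yᵀa₃ = 3.5 − (2.5·1 + 2·2) = 3.5 − 6.5 = -3.

-3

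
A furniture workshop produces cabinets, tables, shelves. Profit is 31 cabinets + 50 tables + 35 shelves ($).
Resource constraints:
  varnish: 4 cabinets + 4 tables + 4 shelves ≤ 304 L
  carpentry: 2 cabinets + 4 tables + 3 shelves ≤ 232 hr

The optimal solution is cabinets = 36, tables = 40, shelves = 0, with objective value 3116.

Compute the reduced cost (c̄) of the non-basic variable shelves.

-5.5

Both varnish and carpentry are binding at x*.
The binding rows give the dual system: 4·y_varnish + 2·y_carpentry = 31 and 4·y_varnish + 4·y_carpentry = 50.
This yields shadow prices y_varnish = 3, y_carpentry = 9.5.
Reduced cost of shelves: c₃ − yᵀa₃ = 35 − (3·4 + 9.5·3) = 35 − 40.5 = -5.5.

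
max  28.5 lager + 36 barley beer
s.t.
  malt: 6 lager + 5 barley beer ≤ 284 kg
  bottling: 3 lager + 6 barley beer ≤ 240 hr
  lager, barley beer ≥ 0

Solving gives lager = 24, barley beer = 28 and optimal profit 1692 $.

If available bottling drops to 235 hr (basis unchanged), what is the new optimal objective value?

1674.5

Check each constraint at x*: malt 284/284 (tight); bottling 240/240 (tight).
Dual feasibility on the basic columns requires 6·y_malt + 3·y_bottling = 28.5, 5·y_malt + 6·y_bottling = 36.
→ y_malt = 3 and y_bottling = 3.5.
Δz = y_bottling·Δb = 3.5 × (-5) = -17.5, so new z* = 1692 − 17.5 = 1674.5.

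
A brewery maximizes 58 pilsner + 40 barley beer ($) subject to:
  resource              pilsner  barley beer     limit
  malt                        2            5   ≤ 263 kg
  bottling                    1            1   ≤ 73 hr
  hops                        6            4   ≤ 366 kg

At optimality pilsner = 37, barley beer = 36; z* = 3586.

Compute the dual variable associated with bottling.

Binding: bottling and hops. Non-binding: malt (9 unused).
By complementary slackness, y = 0 for the non-binding constraint.
From A_Bᵀ y = c: 1·y_bottling + 6·y_hops = 58; 1·y_bottling + 4·y_hops = 40.
This yields shadow prices y_bottling = 4, y_hops = 9.
Shadow price of bottling = 4.

4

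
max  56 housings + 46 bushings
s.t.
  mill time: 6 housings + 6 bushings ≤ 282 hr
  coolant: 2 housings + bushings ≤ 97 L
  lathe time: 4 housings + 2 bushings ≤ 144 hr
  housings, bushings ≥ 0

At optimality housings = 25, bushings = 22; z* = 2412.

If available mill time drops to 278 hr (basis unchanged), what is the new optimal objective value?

Binding: mill time and lathe time. Non-binding: coolant (25 unused).
Slack constraints have shadow price 0 (complementary slackness).
Dual feasibility on the basic columns requires 6·y_mill time + 4·y_lathe time = 56, 6·y_mill time + 2·y_lathe time = 46.
This yields shadow prices y_mill time = 6, y_lathe time = 5.
Δz = y_mill time·Δb = 6 × (-4) = -24, so new z* = 2412 − 24 = 2388.

2388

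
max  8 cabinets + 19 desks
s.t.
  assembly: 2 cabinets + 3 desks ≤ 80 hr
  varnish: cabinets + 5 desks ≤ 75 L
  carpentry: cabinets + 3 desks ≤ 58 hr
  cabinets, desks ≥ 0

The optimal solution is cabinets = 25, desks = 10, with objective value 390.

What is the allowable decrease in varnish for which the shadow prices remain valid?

35

Binding constraints: assembly, varnish. The basis is B = [[2,3],[1,5]] with det 7.
Per unit decrease in varnish, x* moves by d = (0.4286, -0.2857).
The basis stays optimal until desks reaches 0; allowable decrease = 35 L.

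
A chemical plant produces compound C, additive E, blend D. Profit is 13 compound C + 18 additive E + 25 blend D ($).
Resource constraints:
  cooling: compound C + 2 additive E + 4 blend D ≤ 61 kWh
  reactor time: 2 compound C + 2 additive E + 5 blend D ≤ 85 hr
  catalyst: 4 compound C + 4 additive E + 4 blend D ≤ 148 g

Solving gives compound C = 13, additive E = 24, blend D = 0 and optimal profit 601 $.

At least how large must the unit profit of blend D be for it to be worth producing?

At the optimum: cooling uses 61 of 61 (binding); reactor time uses 74 of 85 (slack = 11); catalyst uses 148 of 148 (binding).
By complementary slackness, y = 0 for the non-binding constraint.
From A_Bᵀ y = c: 1·y_cooling + 4·y_catalyst = 13; 2·y_cooling + 4·y_catalyst = 18.
→ y_cooling = 5 and y_catalyst = 2.
blend D enters the basis when its profit ≥ yᵀa₃ = 5·4 + 2·4 = 28.

28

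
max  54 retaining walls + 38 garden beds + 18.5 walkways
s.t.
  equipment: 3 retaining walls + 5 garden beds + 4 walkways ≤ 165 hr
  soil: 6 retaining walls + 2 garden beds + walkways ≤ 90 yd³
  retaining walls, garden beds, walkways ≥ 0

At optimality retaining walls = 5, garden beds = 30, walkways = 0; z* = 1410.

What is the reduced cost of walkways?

Check each constraint at x*: equipment 165/165 (tight); soil 90/90 (tight).
The binding rows give the dual system: 3·y_equipment + 6·y_soil = 54 and 5·y_equipment + 2·y_soil = 38.
This yields shadow prices y_equipment = 5, y_soil = 6.5.
Reduced cost of walkways: c₃ − yᵀa₃ = 18.5 − (5·4 + 6.5·1) = 18.5 − 26.5 = -8.

-8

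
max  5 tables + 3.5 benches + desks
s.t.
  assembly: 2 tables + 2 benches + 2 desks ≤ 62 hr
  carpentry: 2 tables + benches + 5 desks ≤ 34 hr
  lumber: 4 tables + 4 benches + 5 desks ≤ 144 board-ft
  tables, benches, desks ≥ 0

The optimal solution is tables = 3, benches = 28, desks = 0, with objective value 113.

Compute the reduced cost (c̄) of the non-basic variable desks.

Check each constraint at x*: assembly 62/62 (tight); carpentry 34/34 (tight); lumber 124/144 (slack 20).
Since lumber is not tight, its dual is 0.
From A_Bᵀ y = c: 2·y_assembly + 2·y_carpentry = 5; 2·y_assembly + 1·y_carpentry = 3.5.
→ y_assembly = 1 and y_carpentry = 1.5.
Reduced cost of desks: c₃ − yᵀa₃ = 1 − (1·2 + 1.5·5) = 1 − 9.5 = -8.5.

-8.5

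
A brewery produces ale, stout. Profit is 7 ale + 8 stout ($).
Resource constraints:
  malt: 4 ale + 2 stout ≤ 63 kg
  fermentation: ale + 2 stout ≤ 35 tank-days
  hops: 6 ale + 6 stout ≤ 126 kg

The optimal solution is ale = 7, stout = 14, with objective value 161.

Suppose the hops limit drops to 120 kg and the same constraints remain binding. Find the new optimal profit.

At the optimum: malt uses 56 of 63 (slack = 7); fermentation uses 35 of 35 (binding); hops uses 126 of 126 (binding).
By complementary slackness, y = 0 for the non-binding constraint.
The binding rows give the dual system: 1·y_fermentation + 6·y_hops = 7 and 2·y_fermentation + 6·y_hops = 8.
→ y_fermentation = 1 and y_hops = 1.
Δz = y_hops·Δb = 1 × (-6) = -6, so new z* = 161 − 6 = 155.

155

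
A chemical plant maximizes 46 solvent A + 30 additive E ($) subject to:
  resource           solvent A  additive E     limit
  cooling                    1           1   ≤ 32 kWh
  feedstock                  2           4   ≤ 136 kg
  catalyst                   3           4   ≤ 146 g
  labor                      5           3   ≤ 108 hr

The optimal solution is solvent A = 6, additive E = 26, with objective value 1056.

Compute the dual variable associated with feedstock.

0

Binding: cooling and labor. Non-binding: feedstock (20 unused), catalyst (24 unused).
By complementary slackness, y = 0 for the non-binding constraints.
The binding rows give the dual system: 1·y_cooling + 5·y_labor = 46 and 1·y_cooling + 3·y_labor = 30.
→ y_cooling = 6 and y_labor = 8.
Shadow price of feedstock = 0.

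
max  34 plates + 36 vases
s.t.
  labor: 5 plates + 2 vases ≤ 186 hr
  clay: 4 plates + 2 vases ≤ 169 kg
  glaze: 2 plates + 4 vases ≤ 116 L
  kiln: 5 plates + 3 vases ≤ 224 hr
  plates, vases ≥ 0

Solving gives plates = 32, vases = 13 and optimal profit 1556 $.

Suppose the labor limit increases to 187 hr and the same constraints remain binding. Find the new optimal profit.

1560

At the optimum: labor uses 186 of 186 (binding); clay uses 154 of 169 (slack = 15); glaze uses 116 of 116 (binding); kiln uses 199 of 224 (slack = 25).
Slack constraints have shadow price 0 (complementary slackness).
Dual feasibility on the basic columns requires 5·y_labor + 2·y_glaze = 34, 2·y_labor + 4·y_glaze = 36.
This yields shadow prices y_labor = 4, y_glaze = 7.
Δz = y_labor·Δb = 4 × (1) = 4, so new z* = 1556 + 4 = 1560.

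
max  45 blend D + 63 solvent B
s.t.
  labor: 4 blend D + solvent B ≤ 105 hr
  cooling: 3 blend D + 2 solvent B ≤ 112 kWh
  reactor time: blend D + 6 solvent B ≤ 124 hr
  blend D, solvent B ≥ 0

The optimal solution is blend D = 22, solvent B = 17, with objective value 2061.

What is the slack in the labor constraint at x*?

0

labor used = 4·22 + 1·17 = 105; slack = 105 − 105 = 0.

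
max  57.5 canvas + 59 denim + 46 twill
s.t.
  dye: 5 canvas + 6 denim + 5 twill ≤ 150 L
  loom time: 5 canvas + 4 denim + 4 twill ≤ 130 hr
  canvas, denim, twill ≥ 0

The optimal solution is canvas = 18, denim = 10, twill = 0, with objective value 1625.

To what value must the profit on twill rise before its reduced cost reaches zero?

Check each constraint at x*: dye 150/150 (tight); loom time 130/130 (tight).
The binding rows give the dual system: 5·y_dye + 5·y_loom time = 57.5 and 6·y_dye + 4·y_loom time = 59.
Solving: y_dye = 6.5, y_loom time = 5.
twill enters the basis when its profit ≥ yᵀa₃ = 6.5·5 + 5·4 = 52.5.

52.5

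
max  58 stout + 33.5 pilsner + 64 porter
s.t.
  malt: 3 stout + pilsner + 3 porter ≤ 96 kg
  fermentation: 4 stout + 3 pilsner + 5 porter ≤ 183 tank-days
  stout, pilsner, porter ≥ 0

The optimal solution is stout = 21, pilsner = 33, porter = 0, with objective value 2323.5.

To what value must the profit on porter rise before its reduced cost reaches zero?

66.5

Check each constraint at x*: malt 96/96 (tight); fermentation 183/183 (tight).
Dual feasibility on the basic columns requires 3·y_malt + 4·y_fermentation = 58, 1·y_malt + 3·y_fermentation = 33.5.
This yields shadow prices y_malt = 8, y_fermentation = 8.5.
porter enters the basis when its profit ≥ yᵀa₃ = 8·3 + 8.5·5 = 66.5.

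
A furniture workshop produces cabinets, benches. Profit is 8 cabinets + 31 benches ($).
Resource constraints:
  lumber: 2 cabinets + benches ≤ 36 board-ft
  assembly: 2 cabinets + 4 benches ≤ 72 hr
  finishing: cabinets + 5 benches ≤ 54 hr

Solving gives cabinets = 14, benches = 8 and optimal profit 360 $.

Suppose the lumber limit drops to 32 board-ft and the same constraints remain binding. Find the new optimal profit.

Binding: lumber and finishing. Non-binding: assembly (12 unused).
Since assembly is not tight, its dual is 0.
From A_Bᵀ y = c: 2·y_lumber + 1·y_finishing = 8; 1·y_lumber + 5·y_finishing = 31.
Solving: y_lumber = 1, y_finishing = 6.
Δz = y_lumber·Δb = 1 × (-4) = -4, so new z* = 360 − 4 = 356.

356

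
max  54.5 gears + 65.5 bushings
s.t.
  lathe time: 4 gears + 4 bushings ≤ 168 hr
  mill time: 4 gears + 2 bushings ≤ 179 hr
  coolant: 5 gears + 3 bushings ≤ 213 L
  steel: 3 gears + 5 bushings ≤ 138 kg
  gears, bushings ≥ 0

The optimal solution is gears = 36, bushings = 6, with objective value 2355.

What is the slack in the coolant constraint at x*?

coolant used = 5·36 + 3·6 = 198; slack = 213 − 198 = 15.

15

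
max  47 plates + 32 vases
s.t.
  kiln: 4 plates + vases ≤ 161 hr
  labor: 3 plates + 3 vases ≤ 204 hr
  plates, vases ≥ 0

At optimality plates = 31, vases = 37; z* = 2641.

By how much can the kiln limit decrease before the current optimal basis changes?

Binding constraints: kiln, labor. The basis is B = [[4,1],[3,3]] with det 9.
Per unit decrease in kiln, x* moves by d = (-0.3333, 0.3333).
The basis stays optimal until plates reaches 0; allowable decrease = 93 hr.

93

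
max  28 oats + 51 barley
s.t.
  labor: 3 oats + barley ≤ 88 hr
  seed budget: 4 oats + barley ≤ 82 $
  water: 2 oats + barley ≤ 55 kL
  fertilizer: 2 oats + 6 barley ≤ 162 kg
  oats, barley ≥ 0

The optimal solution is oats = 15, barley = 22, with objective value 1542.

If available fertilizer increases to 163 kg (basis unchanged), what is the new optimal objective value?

Binding: seed budget and fertilizer. Non-binding: labor (21 unused), water (3 unused).
Since labor, water are not tight, their duals are 0.
From A_Bᵀ y = c: 4·y_seed budget + 2·y_fertilizer = 28; 1·y_seed budget + 6·y_fertilizer = 51.
Solving: y_seed budget = 3, y_fertilizer = 8.
Δz = y_fertilizer·Δb = 8 × (1) = 8, so new z* = 1542 + 8 = 1550.

1550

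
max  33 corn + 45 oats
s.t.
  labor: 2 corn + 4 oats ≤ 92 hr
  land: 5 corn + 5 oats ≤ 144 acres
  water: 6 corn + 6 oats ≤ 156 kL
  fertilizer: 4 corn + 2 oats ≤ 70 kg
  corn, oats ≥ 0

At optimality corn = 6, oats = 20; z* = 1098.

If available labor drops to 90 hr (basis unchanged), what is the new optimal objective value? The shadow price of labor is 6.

1086

Δb = -2, so new z* = 1098 + (6)·(-2) = 1098 − 12 = 1086.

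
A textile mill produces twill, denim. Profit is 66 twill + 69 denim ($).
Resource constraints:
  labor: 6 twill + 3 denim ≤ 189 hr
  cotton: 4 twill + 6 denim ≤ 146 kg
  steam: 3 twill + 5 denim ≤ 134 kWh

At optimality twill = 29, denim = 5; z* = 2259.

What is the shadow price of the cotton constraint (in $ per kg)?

9

At the optimum: labor uses 189 of 189 (binding); cotton uses 146 of 146 (binding); steam uses 112 of 134 (slack = 22).
Slack constraints have shadow price 0 (complementary slackness).
Dual feasibility on the basic columns requires 6·y_labor + 4·y_cotton = 66, 3·y_labor + 6·y_cotton = 69.
This yields shadow prices y_labor = 5, y_cotton = 9.
Shadow price of cotton = 9.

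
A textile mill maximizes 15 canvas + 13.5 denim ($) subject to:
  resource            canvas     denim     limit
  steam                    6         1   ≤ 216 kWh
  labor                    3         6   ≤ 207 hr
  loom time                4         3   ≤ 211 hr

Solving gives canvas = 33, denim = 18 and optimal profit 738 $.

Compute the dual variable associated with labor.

Binding: steam and labor. Non-binding: loom time (25 unused).
By complementary slackness, y = 0 for the non-binding constraint.
From A_Bᵀ y = c: 6·y_steam + 3·y_labor = 15; 1·y_steam + 6·y_labor = 13.5.
Solving: y_steam = 1.5, y_labor = 2.
Shadow price of labor = 2.

2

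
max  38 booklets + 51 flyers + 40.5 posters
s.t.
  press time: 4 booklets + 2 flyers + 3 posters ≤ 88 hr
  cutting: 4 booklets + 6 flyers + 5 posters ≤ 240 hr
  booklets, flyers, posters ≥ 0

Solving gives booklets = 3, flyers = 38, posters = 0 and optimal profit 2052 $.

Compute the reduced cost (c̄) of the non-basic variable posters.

-4

Both press time and cutting are binding at x*.
Dual feasibility on the basic columns requires 4·y_press time + 4·y_cutting = 38, 2·y_press time + 6·y_cutting = 51.
→ y_press time = 1.5 and y_cutting = 8.
Reduced cost of posters: c₃ − yᵀa₃ = 40.5 − (1.5·3 + 8·5) = 40.5 − 44.5 = -4.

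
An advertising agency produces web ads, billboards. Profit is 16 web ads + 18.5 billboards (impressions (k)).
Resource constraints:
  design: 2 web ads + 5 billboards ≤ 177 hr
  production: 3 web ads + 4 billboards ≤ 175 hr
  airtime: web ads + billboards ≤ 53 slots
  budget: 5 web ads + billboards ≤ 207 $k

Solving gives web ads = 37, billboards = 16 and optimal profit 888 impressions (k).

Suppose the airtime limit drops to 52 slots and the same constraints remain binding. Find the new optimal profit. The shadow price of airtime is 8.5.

879.5

Δb = -1, so new z* = 888 + (8.5)·(-1) = 888 − 8.5 = 879.5.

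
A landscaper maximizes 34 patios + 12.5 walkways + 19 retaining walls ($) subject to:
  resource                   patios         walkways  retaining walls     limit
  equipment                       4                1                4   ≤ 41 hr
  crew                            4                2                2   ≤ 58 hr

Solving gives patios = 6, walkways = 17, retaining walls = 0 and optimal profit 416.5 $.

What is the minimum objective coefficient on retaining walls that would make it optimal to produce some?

Both equipment and crew are binding at x*.
From A_Bᵀ y = c: 4·y_equipment + 4·y_crew = 34; 1·y_equipment + 2·y_crew = 12.5.
This yields shadow prices y_equipment = 4.5, y_crew = 4.
retaining walls enters the basis when its profit ≥ yᵀa₃ = 4.5·4 + 4·2 = 26.

26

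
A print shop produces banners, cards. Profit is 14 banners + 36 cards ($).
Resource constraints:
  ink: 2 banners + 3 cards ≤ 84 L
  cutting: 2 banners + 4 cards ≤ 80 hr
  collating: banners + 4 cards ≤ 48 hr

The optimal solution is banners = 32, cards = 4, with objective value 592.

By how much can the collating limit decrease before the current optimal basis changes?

Binding constraints: cutting, collating. The basis is B = [[2,4],[1,4]] with det 4.
Per unit decrease in collating, x* moves by d = (1, -0.5).
The basis stays optimal until cards reaches 0; allowable decrease = 8 hr.

8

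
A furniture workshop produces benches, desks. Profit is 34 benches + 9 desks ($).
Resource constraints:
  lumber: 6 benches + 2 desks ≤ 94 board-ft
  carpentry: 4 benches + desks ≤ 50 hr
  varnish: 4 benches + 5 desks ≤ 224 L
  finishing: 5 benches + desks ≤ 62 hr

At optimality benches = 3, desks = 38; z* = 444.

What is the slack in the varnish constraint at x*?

22

varnish used = 4·3 + 5·38 = 202; slack = 224 − 202 = 22.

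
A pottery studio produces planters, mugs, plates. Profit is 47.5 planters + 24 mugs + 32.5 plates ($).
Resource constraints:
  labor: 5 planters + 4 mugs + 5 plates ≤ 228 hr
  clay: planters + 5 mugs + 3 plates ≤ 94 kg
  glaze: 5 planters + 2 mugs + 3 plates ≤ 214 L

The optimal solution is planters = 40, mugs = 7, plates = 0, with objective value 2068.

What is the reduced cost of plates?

Check each constraint at x*: labor 228/228 (tight); clay 75/94 (slack 19); glaze 214/214 (tight).
Slack constraints have shadow price 0 (complementary slackness).
The binding rows give the dual system: 5·y_labor + 5·y_glaze = 47.5 and 4·y_labor + 2·y_glaze = 24.
→ y_labor = 2.5 and y_glaze = 7.
Reduced cost of plates: c₃ − yᵀa₃ = 32.5 − (2.5·5 + 7·3) = 32.5 − 33.5 = -1.

-1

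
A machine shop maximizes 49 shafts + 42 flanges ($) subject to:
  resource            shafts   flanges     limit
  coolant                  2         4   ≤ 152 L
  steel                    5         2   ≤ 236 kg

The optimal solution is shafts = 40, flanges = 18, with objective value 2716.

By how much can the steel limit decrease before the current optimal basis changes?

160

Binding constraints: coolant, steel. The basis is B = [[2,4],[5,2]] with det -16.
Per unit decrease in steel, x* moves by d = (-0.25, 0.125).
The basis stays optimal until shafts reaches 0; allowable decrease = 160 kg.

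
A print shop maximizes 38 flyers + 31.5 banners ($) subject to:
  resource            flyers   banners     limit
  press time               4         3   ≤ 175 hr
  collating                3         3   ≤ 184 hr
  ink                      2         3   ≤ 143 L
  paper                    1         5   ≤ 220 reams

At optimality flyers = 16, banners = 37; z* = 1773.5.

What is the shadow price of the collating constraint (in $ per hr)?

Check each constraint at x*: press time 175/175 (tight); collating 159/184 (slack 25); ink 143/143 (tight); paper 201/220 (slack 19).
Slack constraints have shadow price 0 (complementary slackness).
The binding rows give the dual system: 4·y_press time + 2·y_ink = 38 and 3·y_press time + 3·y_ink = 31.5.
Solving: y_press time = 8.5, y_ink = 2.
Shadow price of collating = 0.

0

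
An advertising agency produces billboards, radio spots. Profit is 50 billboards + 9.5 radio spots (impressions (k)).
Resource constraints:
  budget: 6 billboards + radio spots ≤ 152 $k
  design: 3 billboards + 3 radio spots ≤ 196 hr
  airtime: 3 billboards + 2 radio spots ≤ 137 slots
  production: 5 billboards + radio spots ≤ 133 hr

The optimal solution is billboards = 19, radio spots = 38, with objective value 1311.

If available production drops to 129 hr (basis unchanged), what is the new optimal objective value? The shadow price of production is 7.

1283

Δb = -4, so new z* = 1311 + (7)·(-4) = 1311 − 28 = 1283.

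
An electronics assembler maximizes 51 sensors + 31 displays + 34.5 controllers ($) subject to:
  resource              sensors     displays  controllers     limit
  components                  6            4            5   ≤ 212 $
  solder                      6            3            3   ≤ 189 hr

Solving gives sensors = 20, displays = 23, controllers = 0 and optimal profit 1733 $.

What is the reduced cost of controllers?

Both components and solder are binding at x*.
Dual feasibility on the basic columns requires 6·y_components + 6·y_solder = 51, 4·y_components + 3·y_solder = 31.
→ y_components = 5.5 and y_solder = 3.
Reduced cost of controllers: c₃ − yᵀa₃ = 34.5 − (5.5·5 + 3·3) = 34.5 − 36.5 = -2.

-2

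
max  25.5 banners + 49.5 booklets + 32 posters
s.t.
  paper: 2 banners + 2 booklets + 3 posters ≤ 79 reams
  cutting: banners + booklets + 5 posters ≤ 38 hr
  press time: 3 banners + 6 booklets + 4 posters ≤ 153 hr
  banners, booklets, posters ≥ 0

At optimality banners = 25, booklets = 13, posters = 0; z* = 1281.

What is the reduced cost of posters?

Check each constraint at x*: paper 76/79 (slack 3); cutting 38/38 (tight); press time 153/153 (tight).
Since paper is not tight, its dual is 0.
From A_Bᵀ y = c: 1·y_cutting + 3·y_press time = 25.5; 1·y_cutting + 6·y_press time = 49.5.
This yields shadow prices y_cutting = 1.5, y_press time = 8.
Reduced cost of posters: c₃ − yᵀa₃ = 32 − (1.5·5 + 8·4) = 32 − 39.5 = -7.5.

-7.5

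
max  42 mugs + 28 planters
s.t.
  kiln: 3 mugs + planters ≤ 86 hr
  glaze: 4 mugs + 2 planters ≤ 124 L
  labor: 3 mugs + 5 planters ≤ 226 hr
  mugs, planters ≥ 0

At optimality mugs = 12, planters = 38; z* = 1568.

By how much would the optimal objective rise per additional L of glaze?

Binding: glaze and labor. Non-binding: kiln (12 unused).
Slack constraints have shadow price 0 (complementary slackness).
Dual feasibility on the basic columns requires 4·y_glaze + 3·y_labor = 42, 2·y_glaze + 5·y_labor = 28.
Solving: y_glaze = 9, y_labor = 2.
Shadow price of glaze = 9.

9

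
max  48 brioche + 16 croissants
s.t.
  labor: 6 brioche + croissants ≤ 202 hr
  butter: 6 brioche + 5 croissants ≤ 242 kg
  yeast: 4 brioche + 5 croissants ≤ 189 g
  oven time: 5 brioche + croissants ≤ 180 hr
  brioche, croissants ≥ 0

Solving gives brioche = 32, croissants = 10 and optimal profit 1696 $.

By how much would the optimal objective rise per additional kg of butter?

2

Check each constraint at x*: labor 202/202 (tight); butter 242/242 (tight); yeast 178/189 (slack 11); oven time 170/180 (slack 10).
Since yeast, oven time are not tight, their duals are 0.
From A_Bᵀ y = c: 6·y_labor + 6·y_butter = 48; 1·y_labor + 5·y_butter = 16.
Solving: y_labor = 6, y_butter = 2.
Shadow price of butter = 2.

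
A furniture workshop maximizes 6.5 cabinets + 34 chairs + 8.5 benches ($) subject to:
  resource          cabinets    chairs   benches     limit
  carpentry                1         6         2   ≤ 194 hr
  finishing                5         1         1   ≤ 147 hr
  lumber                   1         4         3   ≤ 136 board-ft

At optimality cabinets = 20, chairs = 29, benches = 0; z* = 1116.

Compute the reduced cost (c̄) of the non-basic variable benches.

Binding: carpentry and lumber. Non-binding: finishing (18 unused).
Slack constraints have shadow price 0 (complementary slackness).
Dual feasibility on the basic columns requires 1·y_carpentry + 1·y_lumber = 6.5, 6·y_carpentry + 4·y_lumber = 34.
This yields shadow prices y_carpentry = 4, y_lumber = 2.5.
Reduced cost of benches: c₃ − yᵀa₃ = 8.5 − (4·2 + 2.5·3) = 8.5 − 15.5 = -7.

-7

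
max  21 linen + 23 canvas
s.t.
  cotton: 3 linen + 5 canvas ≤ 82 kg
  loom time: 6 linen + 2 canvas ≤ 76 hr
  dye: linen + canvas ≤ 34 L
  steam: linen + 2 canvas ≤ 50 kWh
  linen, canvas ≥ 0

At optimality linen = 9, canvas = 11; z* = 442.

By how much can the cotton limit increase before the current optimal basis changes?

Binding constraints: cotton, loom time. The basis is B = [[3,5],[6,2]] with det -24.
Per unit increase in cotton, x* moves by d = (-0.0833, 0.25).
The basis stays optimal until steam becomes binding; allowable increase = 45.6 kg.

45.6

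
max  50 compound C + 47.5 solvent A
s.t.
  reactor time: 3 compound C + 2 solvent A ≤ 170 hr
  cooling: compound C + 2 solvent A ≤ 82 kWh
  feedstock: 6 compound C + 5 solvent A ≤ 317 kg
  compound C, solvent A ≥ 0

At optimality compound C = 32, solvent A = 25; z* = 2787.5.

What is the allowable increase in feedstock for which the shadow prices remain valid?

Binding constraints: cooling, feedstock. The basis is B = [[1,2],[6,5]] with det -7.
Per unit increase in feedstock, x* moves by d = (0.2857, -0.1429).
The basis stays optimal until reactor time becomes binding; allowable increase = 42 kg.

42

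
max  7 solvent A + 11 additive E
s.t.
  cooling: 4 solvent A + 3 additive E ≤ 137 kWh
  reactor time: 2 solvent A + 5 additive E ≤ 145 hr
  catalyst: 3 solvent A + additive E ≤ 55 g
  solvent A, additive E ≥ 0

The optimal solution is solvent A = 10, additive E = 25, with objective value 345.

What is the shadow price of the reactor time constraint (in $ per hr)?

Check each constraint at x*: cooling 115/137 (slack 22); reactor time 145/145 (tight); catalyst 55/55 (tight).
Since cooling is not tight, its dual is 0.
Dual feasibility on the basic columns requires 2·y_reactor time + 3·y_catalyst = 7, 5·y_reactor time + 1·y_catalyst = 11.
This yields shadow prices y_reactor time = 2, y_catalyst = 1.
Shadow price of reactor time = 2.

2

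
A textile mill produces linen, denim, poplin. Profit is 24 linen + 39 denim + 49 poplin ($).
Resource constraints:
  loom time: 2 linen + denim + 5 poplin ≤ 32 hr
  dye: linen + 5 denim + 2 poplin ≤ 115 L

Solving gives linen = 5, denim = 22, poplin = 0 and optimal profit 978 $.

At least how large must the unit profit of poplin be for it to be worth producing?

Check each constraint at x*: loom time 32/32 (tight); dye 115/115 (tight).
Dual feasibility on the basic columns requires 2·y_loom time + 1·y_dye = 24, 1·y_loom time + 5·y_dye = 39.
This yields shadow prices y_loom time = 9, y_dye = 6.
poplin enters the basis when its profit ≥ yᵀa₃ = 9·5 + 6·2 = 57.

57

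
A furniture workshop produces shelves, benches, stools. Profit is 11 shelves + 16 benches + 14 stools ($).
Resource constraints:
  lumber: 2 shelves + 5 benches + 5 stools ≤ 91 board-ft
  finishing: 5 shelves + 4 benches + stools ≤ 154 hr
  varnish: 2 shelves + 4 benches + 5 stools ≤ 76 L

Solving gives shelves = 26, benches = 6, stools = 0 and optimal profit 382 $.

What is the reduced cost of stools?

-2

Check each constraint at x*: lumber 82/91 (slack 9); finishing 154/154 (tight); varnish 76/76 (tight).
Since lumber is not tight, its dual is 0.
From A_Bᵀ y = c: 5·y_finishing + 2·y_varnish = 11; 4·y_finishing + 4·y_varnish = 16.
Solving: y_finishing = 1, y_varnish = 3.
Reduced cost of stools: c₃ − yᵀa₃ = 14 − (1·1 + 3·5) = 14 − 16 = -2.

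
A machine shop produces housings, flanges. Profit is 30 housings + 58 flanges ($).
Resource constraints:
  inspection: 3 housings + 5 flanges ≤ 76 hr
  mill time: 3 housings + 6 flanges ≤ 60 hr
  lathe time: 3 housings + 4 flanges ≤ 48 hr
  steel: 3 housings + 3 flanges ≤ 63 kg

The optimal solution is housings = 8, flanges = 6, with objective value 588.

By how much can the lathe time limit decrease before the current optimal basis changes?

8

Binding constraints: mill time, lathe time. The basis is B = [[3,6],[3,4]] with det -6.
Per unit decrease in lathe time, x* moves by d = (-1, 0.5).
The basis stays optimal until housings reaches 0; allowable decrease = 8 hr.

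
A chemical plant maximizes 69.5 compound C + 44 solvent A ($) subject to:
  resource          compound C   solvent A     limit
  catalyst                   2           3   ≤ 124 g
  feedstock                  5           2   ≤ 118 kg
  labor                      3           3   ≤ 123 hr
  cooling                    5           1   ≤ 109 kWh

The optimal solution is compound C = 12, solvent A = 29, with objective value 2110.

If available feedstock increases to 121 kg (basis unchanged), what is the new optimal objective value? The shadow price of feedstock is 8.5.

2135.5

Δb = 3, so new z* = 2110 + (8.5)·(3) = 2110 + 25.5 = 2135.5.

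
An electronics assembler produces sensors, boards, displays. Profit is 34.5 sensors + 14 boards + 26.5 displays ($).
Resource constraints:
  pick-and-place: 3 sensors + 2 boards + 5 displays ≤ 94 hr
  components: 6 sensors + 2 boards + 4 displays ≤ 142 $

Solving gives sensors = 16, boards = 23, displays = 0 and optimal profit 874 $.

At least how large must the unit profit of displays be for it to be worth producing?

At the optimum: pick-and-place uses 94 of 94 (binding); components uses 142 of 142 (binding).
Dual feasibility on the basic columns requires 3·y_pick-and-place + 6·y_components = 34.5, 2·y_pick-and-place + 2·y_components = 14.
Solving: y_pick-and-place = 2.5, y_components = 4.5.
displays enters the basis when its profit ≥ yᵀa₃ = 2.5·5 + 4.5·4 = 30.5.

30.5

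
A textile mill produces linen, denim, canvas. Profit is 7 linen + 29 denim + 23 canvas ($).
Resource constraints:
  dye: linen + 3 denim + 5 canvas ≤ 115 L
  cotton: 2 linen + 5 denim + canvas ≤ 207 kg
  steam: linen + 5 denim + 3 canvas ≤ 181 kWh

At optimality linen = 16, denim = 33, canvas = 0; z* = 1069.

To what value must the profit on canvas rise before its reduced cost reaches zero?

27

Check each constraint at x*: dye 115/115 (tight); cotton 197/207 (slack 10); steam 181/181 (tight).
Since cotton is not tight, its dual is 0.
The binding rows give the dual system: 1·y_dye + 1·y_steam = 7 and 3·y_dye + 5·y_steam = 29.
→ y_dye = 3 and y_steam = 4.
canvas enters the basis when its profit ≥ yᵀa₃ = 3·5 + 4·3 = 27.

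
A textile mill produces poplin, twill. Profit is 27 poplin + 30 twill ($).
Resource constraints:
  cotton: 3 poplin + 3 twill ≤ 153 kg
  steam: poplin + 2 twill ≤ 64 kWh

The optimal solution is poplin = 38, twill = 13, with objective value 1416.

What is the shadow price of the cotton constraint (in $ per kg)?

Both cotton and steam are binding at x*.
From A_Bᵀ y = c: 3·y_cotton + 1·y_steam = 27; 3·y_cotton + 2·y_steam = 30.
→ y_cotton = 8 and y_steam = 3.
Shadow price of cotton = 8.

8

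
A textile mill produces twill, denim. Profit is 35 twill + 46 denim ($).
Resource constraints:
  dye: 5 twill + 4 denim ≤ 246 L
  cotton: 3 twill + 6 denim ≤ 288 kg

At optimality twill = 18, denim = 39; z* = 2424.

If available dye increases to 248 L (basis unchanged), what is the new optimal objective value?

2432

At the optimum: dye uses 246 of 246 (binding); cotton uses 288 of 288 (binding).
The binding rows give the dual system: 5·y_dye + 3·y_cotton = 35 and 4·y_dye + 6·y_cotton = 46.
This yields shadow prices y_dye = 4, y_cotton = 5.
Δz = y_dye·Δb = 4 × (2) = 8, so new z* = 2424 + 8 = 2432.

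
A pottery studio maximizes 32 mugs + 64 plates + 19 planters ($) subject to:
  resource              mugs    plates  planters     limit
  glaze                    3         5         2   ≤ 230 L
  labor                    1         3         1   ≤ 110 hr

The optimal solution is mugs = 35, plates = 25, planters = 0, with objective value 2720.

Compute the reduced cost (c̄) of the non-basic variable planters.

-5

Check each constraint at x*: glaze 230/230 (tight); labor 110/110 (tight).
Dual feasibility on the basic columns requires 3·y_glaze + 1·y_labor = 32, 5·y_glaze + 3·y_labor = 64.
Solving: y_glaze = 8, y_labor = 8.
Reduced cost of planters: c₃ − yᵀa₃ = 19 − (8·2 + 8·1) = 19 − 24 = -5.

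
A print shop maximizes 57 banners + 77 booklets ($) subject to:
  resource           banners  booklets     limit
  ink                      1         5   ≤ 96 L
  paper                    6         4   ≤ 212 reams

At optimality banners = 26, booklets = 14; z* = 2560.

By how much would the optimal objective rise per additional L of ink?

9

Both ink and paper are binding at x*.
The binding rows give the dual system: 1·y_ink + 6·y_paper = 57 and 5·y_ink + 4·y_paper = 77.
→ y_ink = 9 and y_paper = 8.
Shadow price of ink = 9.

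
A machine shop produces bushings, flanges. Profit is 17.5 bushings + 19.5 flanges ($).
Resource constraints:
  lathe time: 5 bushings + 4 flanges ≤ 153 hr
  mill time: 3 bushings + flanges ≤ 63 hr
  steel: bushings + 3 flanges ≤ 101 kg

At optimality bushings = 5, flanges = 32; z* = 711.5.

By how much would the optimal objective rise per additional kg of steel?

Check each constraint at x*: lathe time 153/153 (tight); mill time 47/63 (slack 16); steel 101/101 (tight).
Slack constraints have shadow price 0 (complementary slackness).
The binding rows give the dual system: 5·y_lathe time + 1·y_steel = 17.5 and 4·y_lathe time + 3·y_steel = 19.5.
This yields shadow prices y_lathe time = 3, y_steel = 2.5.
Shadow price of steel = 2.5.

2.5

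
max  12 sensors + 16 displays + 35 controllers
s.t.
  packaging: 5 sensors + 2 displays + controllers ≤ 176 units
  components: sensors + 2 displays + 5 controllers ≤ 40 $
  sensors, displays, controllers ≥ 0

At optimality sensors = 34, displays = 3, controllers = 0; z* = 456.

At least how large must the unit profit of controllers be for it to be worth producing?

36

At the optimum: packaging uses 176 of 176 (binding); components uses 40 of 40 (binding).
Dual feasibility on the basic columns requires 5·y_packaging + 1·y_components = 12, 2·y_packaging + 2·y_components = 16.
Solving: y_packaging = 1, y_components = 7.
controllers enters the basis when its profit ≥ yᵀa₃ = 1·1 + 7·5 = 36.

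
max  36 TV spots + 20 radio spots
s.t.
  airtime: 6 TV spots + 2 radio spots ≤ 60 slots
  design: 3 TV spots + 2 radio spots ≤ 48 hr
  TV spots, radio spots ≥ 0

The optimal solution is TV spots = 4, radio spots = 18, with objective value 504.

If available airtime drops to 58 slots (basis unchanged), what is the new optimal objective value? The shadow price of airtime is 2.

500

Δb = -2, so new z* = 504 + (2)·(-2) = 504 − 4 = 500.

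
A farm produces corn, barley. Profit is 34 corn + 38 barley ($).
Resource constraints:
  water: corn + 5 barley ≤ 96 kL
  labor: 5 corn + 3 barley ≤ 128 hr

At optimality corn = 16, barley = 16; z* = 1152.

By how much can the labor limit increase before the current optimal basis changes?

352

Binding constraints: water, labor. The basis is B = [[1,5],[5,3]] with det -22.
Per unit increase in labor, x* moves by d = (0.2273, -0.0455).
The basis stays optimal until barley reaches 0; allowable increase = 352 hr.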